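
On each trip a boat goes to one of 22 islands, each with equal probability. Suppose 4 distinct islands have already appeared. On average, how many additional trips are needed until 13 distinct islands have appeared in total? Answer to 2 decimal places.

14.66

The wait to go from k to k+1 distinct islands is geometric with mean 22/(22-k).
Sum over k = 4,...,12: E = 22/18 + 22/17 + 22/16 + ... + 22/11 + 22/10 = 14.655.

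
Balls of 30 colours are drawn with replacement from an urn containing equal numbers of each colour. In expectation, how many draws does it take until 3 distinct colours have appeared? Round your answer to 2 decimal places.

With k distinct colours already seen, the next new one arrives after an expected 30/(30-k) draws.
Sum over k = 0,...,2: E = 30/30 + 30/29 + 30/28 = 3.106.

3.11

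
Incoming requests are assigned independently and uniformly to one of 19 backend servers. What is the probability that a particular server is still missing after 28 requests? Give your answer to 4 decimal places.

Each request misses the fixed server with probability (19-1)/19 = 18/19, independently.
P(still missing after 28) = (18/19)^28 = 0.22005.

0.2201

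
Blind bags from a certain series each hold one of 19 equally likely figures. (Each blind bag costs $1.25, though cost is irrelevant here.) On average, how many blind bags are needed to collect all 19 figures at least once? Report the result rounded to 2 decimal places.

67.41

The wait to go from k to k+1 distinct figures is geometric with mean 19/(19-k).
E[T] = 19/19 + 19/18 + 19/17 + ... + 19/2 + 19/1 = 19·H_{19}.
H_{19} = 3.548, so E[T] = 67.407.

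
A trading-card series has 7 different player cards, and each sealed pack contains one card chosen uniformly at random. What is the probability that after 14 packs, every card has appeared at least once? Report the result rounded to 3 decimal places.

Let A_i be the event that card i is missing after 14 packs. By inclusion–exclusion on the A_i,
P(all seen) = Σ_{j=0}^{7} (-1)^j C(7,j)((7-j)/7)^14
= 1.0000 - 0.8088 + 0.1890 - 0.0139 + 0.0002 - 0.0000 + 0.0000 - 0.0000
= 0.3666.

0.367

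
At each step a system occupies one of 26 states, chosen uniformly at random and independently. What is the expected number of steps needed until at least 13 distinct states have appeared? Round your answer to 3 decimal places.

Going from k to k+1 distinct takes a geometric number of steps with mean 26/(26-k).
Sum over k = 0,...,12: E = 26/26 + 26/25 + 26/24 + ... + 26/15 + 26/14 = 17.5314.

17.531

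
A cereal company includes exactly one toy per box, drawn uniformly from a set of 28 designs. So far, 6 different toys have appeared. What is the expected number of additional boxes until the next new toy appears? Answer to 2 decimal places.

The number of boxes until the next new toy is geometric with success probability 22/28, so its mean is 28/22.
E = 28/22 = 1.273.

1.27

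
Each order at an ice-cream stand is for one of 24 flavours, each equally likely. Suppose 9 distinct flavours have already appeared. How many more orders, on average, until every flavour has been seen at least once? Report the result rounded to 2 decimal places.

The wait to go from k to k+1 distinct flavours is geometric with mean 24/(24-k).
Sum over k = 9,...,23: E = 24/15 + 24/14 + 24/13 + ... + 24/2 + 24/1 = 79.637.

79.64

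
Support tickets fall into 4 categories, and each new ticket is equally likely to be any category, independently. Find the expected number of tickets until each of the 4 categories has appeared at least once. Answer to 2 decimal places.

8.33

Split into phases: going from k distinct to k+1 distinct takes on average 4/(4-k) tickets.
E[T] = 4/4 + 4/3 + 4/2 + 4/1 = 4·H_{4}.
H_{4} = 2.083, so E[T] = 8.333.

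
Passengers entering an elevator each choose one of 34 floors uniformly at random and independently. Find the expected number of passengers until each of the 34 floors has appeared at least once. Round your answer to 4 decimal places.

140.0191

Split into phases: going from k distinct to k+1 distinct takes on average 34/(34-k) passengers.
E[T] = 34/34 + 34/33 + 34/32 + ... + 34/2 + 34/1 = 34·H_{34}.
H_{34} = 4.11821, so E[T] = 140.01914.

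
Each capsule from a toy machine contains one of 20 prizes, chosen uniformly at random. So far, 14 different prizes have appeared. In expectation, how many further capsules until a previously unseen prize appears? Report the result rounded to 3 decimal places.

Each capsule yields a new prize with probability (20-14)/20 = 6/20, so the wait is geometric with mean 20/6.
E = 20/6 = 3.3333.

3.333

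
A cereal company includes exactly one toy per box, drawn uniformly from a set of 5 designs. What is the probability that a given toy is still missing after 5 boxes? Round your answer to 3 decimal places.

0.328

On each box the fixed toy fails to appear with probability 4/5.
P(still missing after 5) = (4/5)^5 = 0.3277.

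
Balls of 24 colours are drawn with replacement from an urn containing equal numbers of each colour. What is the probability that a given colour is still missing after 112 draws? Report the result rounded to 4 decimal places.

Each draw misses the fixed colour with probability (24-1)/24 = 23/24, independently.
P(still missing after 112) = (23/24)^112 = 0.00851.

0.0085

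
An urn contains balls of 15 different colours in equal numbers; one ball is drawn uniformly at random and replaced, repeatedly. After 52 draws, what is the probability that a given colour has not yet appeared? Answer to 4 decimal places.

Each draw misses the fixed colour with probability (15-1)/15 = 14/15, independently.
P(still missing after 52) = (14/15)^52 = 0.02766.

0.0277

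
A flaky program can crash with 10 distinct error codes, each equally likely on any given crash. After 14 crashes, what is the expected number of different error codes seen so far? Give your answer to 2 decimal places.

7.71

For each error code, P(seen in 14 crashes) = 1 - (9/10)^14 = 0.771.
By linearity of expectation, E[distinct seen] = 10·(1 - (9/10)^14) = 7.712.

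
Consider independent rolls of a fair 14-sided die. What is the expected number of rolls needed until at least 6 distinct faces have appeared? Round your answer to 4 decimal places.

With k distinct faces already seen, the next new one arrives after an expected 14/(14-k) rolls.
Sum over k = 0,...,5: E = 14/14 + 14/13 + 14/12 + 14/11 + 14/10 + 14/9 = 7.47187.

7.4719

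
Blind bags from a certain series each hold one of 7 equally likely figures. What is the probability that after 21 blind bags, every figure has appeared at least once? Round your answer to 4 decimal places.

0.7427

Let A_i be the event that figure i is missing after 21 blind bags. By inclusion–exclusion on the A_i,
P(all seen) = Σ_{j=0}^{7} (-1)^j C(7,j)((7-j)/7)^21
= 1.00000 - 0.27493 + 0.01793 - 0.00028 + 0.00000 - 0.00000 + 0.00000 - 0.00000
= 0.74273.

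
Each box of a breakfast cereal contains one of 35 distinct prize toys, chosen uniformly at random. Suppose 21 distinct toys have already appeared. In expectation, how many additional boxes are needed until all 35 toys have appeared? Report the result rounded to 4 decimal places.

The wait to go from k to k+1 distinct toys is geometric with mean 35/(35-k).
Sum over k = 21,...,34: E = 35/14 + 35/13 + 35/12 + ... + 35/2 + 35/1 = 113.80468.

113.8047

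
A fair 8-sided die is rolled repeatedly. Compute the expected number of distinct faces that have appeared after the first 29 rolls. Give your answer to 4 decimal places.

7.8335

For each face, P(seen in 29 rolls) = 1 - (7/8)^29 = 0.97919.
By linearity of expectation, E[distinct seen] = 8·(1 - (7/8)^29) = 7.83353.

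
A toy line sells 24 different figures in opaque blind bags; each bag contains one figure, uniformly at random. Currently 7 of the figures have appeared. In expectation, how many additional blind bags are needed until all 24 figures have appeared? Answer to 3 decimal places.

82.549

From k distinct to k+1 distinct takes on average 24/(24-k) blind bags.
Sum over k = 7,...,23: E = 24/17 + 24/16 + 24/15 + ... + 24/2 + 24/1 = 82.5493.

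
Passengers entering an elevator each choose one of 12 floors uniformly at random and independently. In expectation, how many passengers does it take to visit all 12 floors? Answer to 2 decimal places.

Split into phases: going from k distinct to k+1 distinct takes on average 12/(12-k) passengers.
E[T] = 12/12 + 12/11 + 12/10 + ... + 12/2 + 12/1 = 12·H_{12}.
H_{12} = 3.103, so E[T] = 37.239.

37.24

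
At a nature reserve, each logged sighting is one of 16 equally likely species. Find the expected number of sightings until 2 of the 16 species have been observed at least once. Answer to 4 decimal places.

2.0667

With k distinct species already seen, the next new one arrives after an expected 16/(16-k) sightings.
Sum over k = 0,...,1: E = 16/16 + 16/15 = 2.06667.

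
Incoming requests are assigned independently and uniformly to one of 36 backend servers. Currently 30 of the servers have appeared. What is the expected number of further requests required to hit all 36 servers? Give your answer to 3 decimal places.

88.200

With k distinct servers already seen, the next new one takes an expected 36/(36-k) requests.
Sum over k = 30,...,35: E = 36/6 + 36/5 + 36/4 + 36/3 + 36/2 + 36/1 = 88.2000.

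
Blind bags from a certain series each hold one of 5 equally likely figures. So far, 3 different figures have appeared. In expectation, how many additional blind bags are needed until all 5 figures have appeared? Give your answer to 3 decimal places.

7.500

With k distinct figures already seen, the next new one takes an expected 5/(5-k) blind bags.
Sum over k = 3,...,4: E = 5/2 + 5/1 = 7.5000.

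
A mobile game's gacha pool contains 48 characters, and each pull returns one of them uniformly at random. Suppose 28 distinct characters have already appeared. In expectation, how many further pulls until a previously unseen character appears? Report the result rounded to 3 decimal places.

2.400

The number of pulls until the next new character is geometric with success probability 20/48, so its mean is 48/20.
E = 48/20 = 2.4000.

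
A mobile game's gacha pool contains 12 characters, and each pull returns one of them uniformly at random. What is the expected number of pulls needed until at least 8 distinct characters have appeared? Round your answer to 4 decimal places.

12.2385

With k distinct characters already seen, the next new one arrives after an expected 12/(12-k) pulls.
Sum over k = 0,...,7: E = 12/12 + 12/11 + 12/10 + ... + 12/6 + 12/5 = 12.23853.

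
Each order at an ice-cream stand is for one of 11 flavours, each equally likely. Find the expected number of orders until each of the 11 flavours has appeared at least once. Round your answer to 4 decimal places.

33.2187

The wait to go from k to k+1 distinct flavours is geometric with mean 11/(11-k).
E[T] = 11/11 + 11/10 + 11/9 + ... + 11/2 + 11/1 = 11·H_{11}.
H_{11} = 3.01988, so E[T] = 33.21865.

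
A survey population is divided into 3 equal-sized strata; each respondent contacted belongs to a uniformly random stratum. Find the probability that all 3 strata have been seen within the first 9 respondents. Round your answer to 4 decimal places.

By inclusion–exclusion over which strata are missing,
P(all seen) = Σ_{j=0}^{3} (-1)^j C(3,j)((3-j)/3)^9
= 1.00000 - 0.07804 + 0.00015 - 0.00000
= 0.92212.

0.9221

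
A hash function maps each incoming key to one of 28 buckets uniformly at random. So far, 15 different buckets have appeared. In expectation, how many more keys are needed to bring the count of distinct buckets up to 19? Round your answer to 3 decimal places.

9.833

With k distinct buckets already seen, the next new one takes an expected 28/(28-k) keys.
Sum over k = 15,...,18: E = 28/13 + 28/12 + 28/11 + 28/10 = 9.8326.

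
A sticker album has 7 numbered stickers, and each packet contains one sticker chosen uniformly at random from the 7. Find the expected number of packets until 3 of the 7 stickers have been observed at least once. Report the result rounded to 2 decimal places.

3.57

Going from k to k+1 distinct takes a geometric number of packets with mean 7/(7-k).
Sum over k = 0,...,2: E = 7/7 + 7/6 + 7/5 = 3.567.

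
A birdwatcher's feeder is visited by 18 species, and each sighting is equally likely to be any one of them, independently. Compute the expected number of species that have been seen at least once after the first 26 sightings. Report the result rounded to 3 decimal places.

For each species, P(seen in 26 sightings) = 1 - (17/18)^26 = 0.7738.
By linearity of expectation, E[distinct seen] = 18·(1 - (17/18)^26) = 13.9275.

13.928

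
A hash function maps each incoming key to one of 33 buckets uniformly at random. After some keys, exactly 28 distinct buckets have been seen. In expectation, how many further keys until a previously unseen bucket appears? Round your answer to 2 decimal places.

The number of keys until the next new bucket is geometric with success probability 5/33, so its mean is 33/5.
E = 33/5 = 6.600.

6.60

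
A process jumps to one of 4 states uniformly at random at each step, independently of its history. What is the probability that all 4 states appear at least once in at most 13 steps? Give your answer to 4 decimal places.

0.9057

By inclusion–exclusion over which states are missing,
P(all seen) = Σ_{j=0}^{4} (-1)^j C(4,j)((4-j)/4)^13
= 1.00000 - 0.09503 + 0.00073 - 0.00000 + 0.00000
= 0.90570.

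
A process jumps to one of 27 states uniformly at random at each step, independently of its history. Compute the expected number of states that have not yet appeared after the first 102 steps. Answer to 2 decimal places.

For each state, P(unseen after 102) = (26/27)^102 = 0.021.
By linearity of expectation, E[unseen] = 27·(26/27)^102 = 0.575.

0.57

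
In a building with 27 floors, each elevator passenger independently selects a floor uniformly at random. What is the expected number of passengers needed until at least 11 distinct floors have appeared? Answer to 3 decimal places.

Going from k to k+1 distinct takes a geometric number of passengers with mean 27/(27-k).
Sum over k = 0,...,10: E = 27/27 + 27/26 + 27/25 + ... + 27/18 + 27/17 = 13.7896.

13.790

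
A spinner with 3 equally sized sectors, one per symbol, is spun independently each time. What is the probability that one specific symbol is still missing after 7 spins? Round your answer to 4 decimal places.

On each spin the fixed symbol fails to appear with probability 2/3.
P(still missing after 7) = (2/3)^7 = 0.05853.

0.0585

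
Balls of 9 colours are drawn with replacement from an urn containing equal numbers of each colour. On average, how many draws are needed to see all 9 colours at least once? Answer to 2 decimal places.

The wait to go from k to k+1 distinct colours is geometric with mean 9/(9-k).
E[T] = 9/9 + 9/8 + 9/7 + ... + 9/2 + 9/1 = 9·H_{9}.
H_{9} = 2.829, so E[T] = 25.461.

25.46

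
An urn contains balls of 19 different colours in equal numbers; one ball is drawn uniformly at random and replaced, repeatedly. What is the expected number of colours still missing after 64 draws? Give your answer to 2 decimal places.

0.60

For each colour, P(unseen after 64) = (18/19)^64 = 0.031.
By linearity of expectation, E[unseen] = 19·(18/19)^64 = 0.597.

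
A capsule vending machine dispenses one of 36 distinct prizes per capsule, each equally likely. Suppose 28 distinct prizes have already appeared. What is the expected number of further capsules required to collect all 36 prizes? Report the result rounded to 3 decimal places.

With k distinct prizes already seen, the next new one takes an expected 36/(36-k) capsules.
Sum over k = 28,...,35: E = 36/8 + 36/7 + 36/6 + ... + 36/2 + 36/1 = 97.8429.

97.843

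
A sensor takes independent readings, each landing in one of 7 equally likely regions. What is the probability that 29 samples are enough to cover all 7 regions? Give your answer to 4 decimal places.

Let A_i be the event that region i is missing after 29 samples. By inclusion–exclusion on the A_i,
P(all seen) = Σ_{j=0}^{7} (-1)^j C(7,j)((7-j)/7)^29
= 1.00000 - 0.08010 + 0.00121 - 0.00000 + 0.00000 - 0.00000 + 0.00000 - 0.00000
= 0.92111.

0.9211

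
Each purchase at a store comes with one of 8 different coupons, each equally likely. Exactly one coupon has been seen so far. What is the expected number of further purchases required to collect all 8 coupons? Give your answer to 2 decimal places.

The wait to go from k to k+1 distinct coupons is geometric with mean 8/(8-k).
Sum over k = 1,...,7: E = 8/7 + 8/6 + 8/5 + ... + 8/2 + 8/1 = 20.743.

20.74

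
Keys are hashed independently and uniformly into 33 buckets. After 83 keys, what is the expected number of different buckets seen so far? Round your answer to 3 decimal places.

For each bucket, P(seen in 83 keys) = 1 - (32/33)^83 = 0.9222.
By linearity of expectation, E[distinct seen] = 33·(1 - (32/33)^83) = 30.4337.

30.434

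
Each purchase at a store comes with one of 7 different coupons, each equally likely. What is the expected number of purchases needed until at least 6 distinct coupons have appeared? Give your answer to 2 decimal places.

11.15

Going from k to k+1 distinct takes a geometric number of purchases with mean 7/(7-k).
Sum over k = 0,...,5: E = 7/7 + 7/6 + 7/5 + 7/4 + 7/3 + 7/2 = 11.150.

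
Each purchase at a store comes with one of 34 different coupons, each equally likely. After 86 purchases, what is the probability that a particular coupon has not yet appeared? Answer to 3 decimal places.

On each purchase the fixed coupon fails to appear with probability 33/34.
P(still missing after 86) = (33/34)^86 = 0.0767.

0.077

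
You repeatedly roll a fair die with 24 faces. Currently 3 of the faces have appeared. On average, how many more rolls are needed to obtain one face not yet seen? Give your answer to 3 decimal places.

The number of rolls until the next new face is geometric with success probability 21/24, so its mean is 24/21.
E = 24/21 = 1.1429.

1.143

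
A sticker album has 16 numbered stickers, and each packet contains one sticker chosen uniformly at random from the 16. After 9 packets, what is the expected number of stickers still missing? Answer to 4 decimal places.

For each sticker, P(unseen after 9) = (15/16)^9 = 0.55942.
By linearity of expectation, E[unseen] = 16·(15/16)^9 = 8.95079.

8.9508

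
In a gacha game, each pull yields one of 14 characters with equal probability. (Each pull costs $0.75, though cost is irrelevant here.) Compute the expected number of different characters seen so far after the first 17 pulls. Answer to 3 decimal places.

10.028

For each character, P(seen in 17 pulls) = 1 - (13/14)^17 = 0.7163.
By linearity of expectation, E[distinct seen] = 14·(1 - (13/14)^17) = 10.0282.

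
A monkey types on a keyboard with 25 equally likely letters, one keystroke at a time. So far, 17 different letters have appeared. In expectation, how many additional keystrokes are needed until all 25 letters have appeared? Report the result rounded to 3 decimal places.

67.946

From k distinct to k+1 distinct takes on average 25/(25-k) keystrokes.
Sum over k = 17,...,24: E = 25/8 + 25/7 + 25/6 + ... + 25/2 + 25/1 = 67.9464.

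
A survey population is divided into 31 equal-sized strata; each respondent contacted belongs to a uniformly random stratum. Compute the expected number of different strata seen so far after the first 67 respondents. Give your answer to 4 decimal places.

27.5545

For each stratum, P(seen in 67 respondents) = 1 - (30/31)^67 = 0.88885.
By linearity of expectation, E[distinct seen] = 31·(1 - (30/31)^67) = 27.55450.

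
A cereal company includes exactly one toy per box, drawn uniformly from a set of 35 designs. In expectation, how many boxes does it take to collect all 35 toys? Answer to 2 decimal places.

The wait to go from k to k+1 distinct toys is geometric with mean 35/(35-k).
E[T] = 35/35 + 35/34 + 35/33 + ... + 35/2 + 35/1 = 35·H_{35}.
H_{35} = 4.147, so E[T] = 145.137.

145.14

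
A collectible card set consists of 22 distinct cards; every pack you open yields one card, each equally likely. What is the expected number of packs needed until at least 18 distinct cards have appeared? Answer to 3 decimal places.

With k distinct cards already seen, the next new one arrives after an expected 22/(22-k) packs.
Sum over k = 0,...,17: E = 22/22 + 22/21 + 22/20 + ... + 22/6 + 22/5 = 35.3646.

35.365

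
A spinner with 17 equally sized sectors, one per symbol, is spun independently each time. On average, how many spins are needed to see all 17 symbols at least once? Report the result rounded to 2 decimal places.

The wait to go from k to k+1 distinct symbols is geometric with mean 17/(17-k).
E[T] = 17/17 + 17/16 + 17/15 + ... + 17/2 + 17/1 = 17·H_{17}.
H_{17} = 3.440, so E[T] = 58.472.

58.47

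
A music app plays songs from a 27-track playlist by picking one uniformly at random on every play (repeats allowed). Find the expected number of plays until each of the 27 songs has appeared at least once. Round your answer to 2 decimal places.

After k distinct songs have appeared, the next play gives a new one with probability (27-k)/27, so the expected wait for the (k+1)-th is 27/(27-k).
E[T] = 27/27 + 27/26 + 27/25 + ... + 27/2 + 27/1 = 27·H_{27}.
H_{27} = 3.891, so E[T] = 105.069.

105.07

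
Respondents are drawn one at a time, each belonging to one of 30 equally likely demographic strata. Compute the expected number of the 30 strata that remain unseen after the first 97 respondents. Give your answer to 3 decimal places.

For each stratum, P(unseen after 97) = (29/30)^97 = 0.0373.
By linearity of expectation, E[unseen] = 30·(29/30)^97 = 1.1193.

1.119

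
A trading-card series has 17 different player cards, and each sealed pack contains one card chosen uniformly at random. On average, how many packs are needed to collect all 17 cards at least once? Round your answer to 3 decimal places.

58.472

Split into phases: going from k distinct to k+1 distinct takes on average 17/(17-k) packs.
E[T] = 17/17 + 17/16 + 17/15 + ... + 17/2 + 17/1 = 17·H_{17}.
H_{17} = 3.4396, so E[T] = 58.4724.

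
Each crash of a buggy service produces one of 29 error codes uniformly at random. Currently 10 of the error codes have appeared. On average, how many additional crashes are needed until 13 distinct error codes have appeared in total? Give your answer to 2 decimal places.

From k distinct to k+1 distinct takes on average 29/(29-k) crashes.
Sum over k = 10,...,12: E = 29/19 + 29/18 + 29/17 = 4.843.

4.84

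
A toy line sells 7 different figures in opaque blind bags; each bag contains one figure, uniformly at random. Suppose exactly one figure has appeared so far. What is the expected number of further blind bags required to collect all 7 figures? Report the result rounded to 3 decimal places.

17.150

From k distinct to k+1 distinct takes on average 7/(7-k) blind bags.
Sum over k = 1,...,6: E = 7/6 + 7/5 + 7/4 + 7/3 + 7/2 + 7/1 = 17.1500.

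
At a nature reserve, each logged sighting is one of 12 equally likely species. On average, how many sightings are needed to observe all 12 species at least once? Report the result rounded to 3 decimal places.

37.239

Split into phases: going from k distinct to k+1 distinct takes on average 12/(12-k) sightings.
E[T] = 12/12 + 12/11 + 12/10 + ... + 12/2 + 12/1 = 12·H_{12}.
H_{12} = 3.1032, so E[T] = 37.2385.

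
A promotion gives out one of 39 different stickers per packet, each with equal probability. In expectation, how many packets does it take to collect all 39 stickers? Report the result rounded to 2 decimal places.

165.89

Split into phases: going from k distinct to k+1 distinct takes on average 39/(39-k) packets.
E[T] = 39/39 + 39/38 + 39/37 + ... + 39/2 + 39/1 = 39·H_{39}.
H_{39} = 4.254, so E[T] = 165.888.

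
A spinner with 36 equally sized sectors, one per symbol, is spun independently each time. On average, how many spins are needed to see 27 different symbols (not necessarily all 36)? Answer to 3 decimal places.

With k distinct symbols already seen, the next new one arrives after an expected 36/(36-k) spins.
Sum over k = 0,...,26: E = 36/36 + 36/35 + 36/34 + ... + 36/11 + 36/10 = 48.4413.

48.441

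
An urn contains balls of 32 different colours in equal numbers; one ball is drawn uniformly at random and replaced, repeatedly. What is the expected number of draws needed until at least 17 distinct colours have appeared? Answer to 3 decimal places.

23.689

With k distinct colours already seen, the next new one arrives after an expected 32/(32-k) draws.
Sum over k = 0,...,16: E = 32/32 + 32/31 + 32/30 + ... + 32/17 + 32/16 = 23.6885.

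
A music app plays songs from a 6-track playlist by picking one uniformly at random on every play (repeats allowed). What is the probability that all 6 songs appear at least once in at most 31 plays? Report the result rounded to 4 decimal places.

0.9790

Let A_i be the event that song i is missing after 31 plays. By inclusion–exclusion on the A_i,
P(all seen) = Σ_{j=0}^{6} (-1)^j C(6,j)((6-j)/6)^31
= 1.00000 - 0.02106 + 0.00005 - 0.00000 + 0.00000 - 0.00000 + 0.00000
= 0.97899.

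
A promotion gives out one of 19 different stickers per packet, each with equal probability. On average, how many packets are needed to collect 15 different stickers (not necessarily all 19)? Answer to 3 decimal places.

27.824

With k distinct stickers already seen, the next new one arrives after an expected 19/(19-k) packets.
Sum over k = 0,...,14: E = 19/19 + 19/18 + 19/17 + ... + 19/6 + 19/5 = 27.8237.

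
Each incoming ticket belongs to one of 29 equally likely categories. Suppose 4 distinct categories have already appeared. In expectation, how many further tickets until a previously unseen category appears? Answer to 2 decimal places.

1.16

The number of tickets until the next new category is geometric with success probability 25/29, so its mean is 29/25.
E = 29/25 = 1.160.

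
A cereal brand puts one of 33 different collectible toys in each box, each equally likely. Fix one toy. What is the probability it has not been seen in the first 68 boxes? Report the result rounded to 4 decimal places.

Each box misses the fixed toy with probability (33-1)/33 = 32/33, independently.
P(still missing after 68) = (32/33)^68 = 0.12338.

0.1234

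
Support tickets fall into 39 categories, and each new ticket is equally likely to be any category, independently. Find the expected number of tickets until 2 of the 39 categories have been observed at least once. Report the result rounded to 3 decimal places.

2.026

Going from k to k+1 distinct takes a geometric number of tickets with mean 39/(39-k).
Sum over k = 0,...,1: E = 39/39 + 39/38 = 2.0263.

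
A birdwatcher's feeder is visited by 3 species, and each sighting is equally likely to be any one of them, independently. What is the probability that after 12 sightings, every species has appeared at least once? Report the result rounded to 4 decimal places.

0.9769

Let A_i be the event that species i is missing after 12 sightings. By inclusion–exclusion on the A_i,
P(all seen) = Σ_{j=0}^{3} (-1)^j C(3,j)((3-j)/3)^12
= 1.00000 - 0.02312 + 0.00001 - 0.00000
= 0.97688.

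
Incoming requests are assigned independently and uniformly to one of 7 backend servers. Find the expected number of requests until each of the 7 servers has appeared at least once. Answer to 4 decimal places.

The wait to go from k to k+1 distinct servers is geometric with mean 7/(7-k).
E[T] = 7/7 + 7/6 + 7/5 + ... + 7/2 + 7/1 = 7·H_{7}.
H_{7} = 2.59286, so E[T] = 18.15000.

18.1500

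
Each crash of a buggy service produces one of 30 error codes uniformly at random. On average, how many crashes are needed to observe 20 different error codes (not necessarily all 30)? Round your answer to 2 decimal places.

31.98

With k distinct error codes already seen, the next new one arrives after an expected 30/(30-k) crashes.
Sum over k = 0,...,19: E = 30/30 + 30/29 + 30/28 + ... + 30/12 + 30/11 = 31.981.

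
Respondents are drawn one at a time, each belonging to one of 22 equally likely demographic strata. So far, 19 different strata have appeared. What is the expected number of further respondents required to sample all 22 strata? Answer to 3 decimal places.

The wait to go from k to k+1 distinct strata is geometric with mean 22/(22-k).
Sum over k = 19,...,21: E = 22/3 + 22/2 + 22/1 = 40.3333.

40.333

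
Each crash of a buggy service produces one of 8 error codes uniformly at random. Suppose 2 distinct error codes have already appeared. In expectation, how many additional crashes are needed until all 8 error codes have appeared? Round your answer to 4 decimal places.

The wait to go from k to k+1 distinct error codes is geometric with mean 8/(8-k).
Sum over k = 2,...,7: E = 8/6 + 8/5 + 8/4 + 8/3 + 8/2 + 8/1 = 19.60000.

19.6000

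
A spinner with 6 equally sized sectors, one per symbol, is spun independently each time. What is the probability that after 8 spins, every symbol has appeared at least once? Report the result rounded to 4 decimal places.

0.1140

By inclusion–exclusion over which symbols are missing,
P(all seen) = Σ_{j=0}^{6} (-1)^j C(6,j)((6-j)/6)^8
= 1.00000 - 1.39541 + 0.58528 - 0.07813 + 0.00229 - 0.00000 + 0.00000
= 0.11403.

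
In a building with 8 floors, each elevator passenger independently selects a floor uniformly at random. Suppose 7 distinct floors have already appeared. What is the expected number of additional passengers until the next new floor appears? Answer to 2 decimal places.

Each passenger yields a new floor with probability (8-7)/8 = 1/8, so the wait is geometric with mean 8/1.
E = 8/1 = 8.000.

8.00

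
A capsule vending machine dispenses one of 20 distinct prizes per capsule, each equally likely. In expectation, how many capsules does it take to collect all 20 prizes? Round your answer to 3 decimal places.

Split into phases: going from k distinct to k+1 distinct takes on average 20/(20-k) capsules.
E[T] = 20/20 + 20/19 + 20/18 + ... + 20/2 + 20/1 = 20·H_{20}.
H_{20} = 3.5977, so E[T] = 71.9548.

71.955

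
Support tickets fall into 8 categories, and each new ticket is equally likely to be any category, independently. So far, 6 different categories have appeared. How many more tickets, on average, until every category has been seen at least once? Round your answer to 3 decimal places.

The wait to go from k to k+1 distinct categories is geometric with mean 8/(8-k).
Sum over k = 6,...,7: E = 8/2 + 8/1 = 12.0000.

12.000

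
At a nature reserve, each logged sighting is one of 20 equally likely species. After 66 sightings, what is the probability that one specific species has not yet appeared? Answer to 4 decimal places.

On each sighting the fixed species fails to appear with probability 19/20.
P(still missing after 66) = (19/20)^66 = 0.03387.

0.0339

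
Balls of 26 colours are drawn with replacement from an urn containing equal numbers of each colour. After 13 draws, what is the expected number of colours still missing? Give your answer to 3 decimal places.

15.615

For each colour, P(unseen after 13) = (25/26)^13 = 0.6006.
By linearity of expectation, E[unseen] = 26·(25/26)^13 = 15.6149.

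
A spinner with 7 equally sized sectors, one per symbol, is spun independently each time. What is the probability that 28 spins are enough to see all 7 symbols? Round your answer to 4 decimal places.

Let A_i be the event that symbol i is missing after 28 spins. By inclusion–exclusion on the A_i,
P(all seen) = Σ_{j=0}^{7} (-1)^j C(7,j)((7-j)/7)^28
= 1.00000 - 0.09345 + 0.00170 - 0.00001 + 0.00000 - 0.00000 + 0.00000 - 0.00000
= 0.90824.

0.9082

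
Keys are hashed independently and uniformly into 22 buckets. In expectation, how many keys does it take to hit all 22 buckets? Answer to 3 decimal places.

Split into phases: going from k distinct to k+1 distinct takes on average 22/(22-k) keys.
E[T] = 22/22 + 22/21 + 22/20 + ... + 22/2 + 22/1 = 22·H_{22}.
H_{22} = 3.6908, so E[T] = 81.1979.

81.198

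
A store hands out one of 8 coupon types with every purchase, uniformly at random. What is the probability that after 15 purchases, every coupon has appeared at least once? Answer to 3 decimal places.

0.248

Let A_i be the event that coupon i is missing after 15 purchases. By inclusion–exclusion on the A_i,
P(all seen) = Σ_{j=0}^{8} (-1)^j C(8,j)((8-j)/8)^15
= 1.0000 - 1.0795 + 0.3742 - 0.0486 + 0.0021 - 0.0000 + 0.0000 - 0.0000 + 0.0000
= 0.2482.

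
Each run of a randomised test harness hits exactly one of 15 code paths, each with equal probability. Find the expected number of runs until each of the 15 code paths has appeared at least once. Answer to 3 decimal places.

The wait to go from k to k+1 distinct code paths is geometric with mean 15/(15-k).
E[T] = 15/15 + 15/14 + 15/13 + ... + 15/2 + 15/1 = 15·H_{15}.
H_{15} = 3.3182, so E[T] = 49.7734.

49.773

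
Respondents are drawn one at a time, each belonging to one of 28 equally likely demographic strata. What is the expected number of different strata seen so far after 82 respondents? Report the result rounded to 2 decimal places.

For each stratum, P(seen in 82 respondents) = 1 - (27/28)^82 = 0.949.
By linearity of expectation, E[distinct seen] = 28·(1 - (27/28)^82) = 26.581.

26.58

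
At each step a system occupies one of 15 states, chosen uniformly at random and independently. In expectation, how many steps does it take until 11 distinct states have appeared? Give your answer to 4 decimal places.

18.5234

Going from k to k+1 distinct takes a geometric number of steps with mean 15/(15-k).
Sum over k = 0,...,10: E = 15/15 + 15/14 + 15/13 + ... + 15/6 + 15/5 = 18.52343.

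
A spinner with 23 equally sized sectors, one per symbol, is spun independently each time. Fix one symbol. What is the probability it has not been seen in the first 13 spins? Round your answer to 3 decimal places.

Each spin misses the fixed symbol with probability (23-1)/23 = 22/23, independently.
P(still missing after 13) = (22/23)^13 = 0.5611.

0.561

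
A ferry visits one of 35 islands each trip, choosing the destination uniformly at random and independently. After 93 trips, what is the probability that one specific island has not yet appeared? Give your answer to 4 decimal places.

On each trip the fixed island fails to appear with probability 34/35.
P(still missing after 93) = (34/35)^93 = 0.06749.

0.0675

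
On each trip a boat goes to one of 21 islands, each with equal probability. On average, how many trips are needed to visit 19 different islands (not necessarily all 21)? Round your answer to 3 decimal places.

45.053

With k distinct islands already seen, the next new one arrives after an expected 21/(21-k) trips.
Sum over k = 0,...,18: E = 21/21 + 21/20 + 21/19 + ... + 21/4 + 21/3 = 45.0525.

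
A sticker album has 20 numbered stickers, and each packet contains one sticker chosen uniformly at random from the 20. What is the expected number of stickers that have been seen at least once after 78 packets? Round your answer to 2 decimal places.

19.63

For each sticker, P(seen in 78 packets) = 1 - (19/20)^78 = 0.982.
By linearity of expectation, E[distinct seen] = 20·(1 - (19/20)^78) = 19.634.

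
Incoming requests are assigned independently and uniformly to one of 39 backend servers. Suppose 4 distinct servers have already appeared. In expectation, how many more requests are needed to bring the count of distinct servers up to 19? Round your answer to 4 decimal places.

21.4126

From k distinct to k+1 distinct takes on average 39/(39-k) requests.
Sum over k = 4,...,18: E = 39/35 + 39/34 + 39/33 + ... + 39/22 + 39/21 = 21.41263.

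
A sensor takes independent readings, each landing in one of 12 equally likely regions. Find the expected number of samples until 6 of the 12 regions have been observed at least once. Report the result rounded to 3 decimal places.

With k distinct regions already seen, the next new one arrives after an expected 12/(12-k) samples.
Sum over k = 0,...,5: E = 12/12 + 12/11 + 12/10 + 12/9 + 12/8 + 12/7 = 7.8385.

7.839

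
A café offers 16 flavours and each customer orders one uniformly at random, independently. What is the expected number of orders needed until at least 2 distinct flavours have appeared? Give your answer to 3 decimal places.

2.067

With k distinct flavours already seen, the next new one arrives after an expected 16/(16-k) orders.
Sum over k = 0,...,1: E = 16/16 + 16/15 = 2.0667.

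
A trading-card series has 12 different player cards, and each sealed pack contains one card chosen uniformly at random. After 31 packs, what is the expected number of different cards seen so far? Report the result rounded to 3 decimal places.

11.191

For each card, P(seen in 31 packs) = 1 - (11/12)^31 = 0.9326.
By linearity of expectation, E[distinct seen] = 12·(1 - (11/12)^31) = 11.1914.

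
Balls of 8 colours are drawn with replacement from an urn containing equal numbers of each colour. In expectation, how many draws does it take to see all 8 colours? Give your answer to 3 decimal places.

The wait to go from k to k+1 distinct colours is geometric with mean 8/(8-k).
E[T] = 8/8 + 8/7 + 8/6 + ... + 8/2 + 8/1 = 8·H_{8}.
H_{8} = 2.7179, so E[T] = 21.7429.

21.743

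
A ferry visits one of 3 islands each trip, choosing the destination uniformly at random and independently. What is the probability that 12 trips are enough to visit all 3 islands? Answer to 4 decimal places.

Let A_i be the event that island i is missing after 12 trips. By inclusion–exclusion on the A_i,
P(all seen) = Σ_{j=0}^{3} (-1)^j C(3,j)((3-j)/3)^12
= 1.00000 - 0.02312 + 0.00001 - 0.00000
= 0.97688.

0.9769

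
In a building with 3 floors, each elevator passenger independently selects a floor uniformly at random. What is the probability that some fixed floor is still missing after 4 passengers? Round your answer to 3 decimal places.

Each passenger misses the fixed floor with probability (3-1)/3 = 2/3, independently.
P(still missing after 4) = (2/3)^4 = 0.1975.

0.198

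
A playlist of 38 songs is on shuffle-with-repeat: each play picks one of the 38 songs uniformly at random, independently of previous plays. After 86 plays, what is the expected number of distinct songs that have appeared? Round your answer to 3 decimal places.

For each song, P(seen in 86 plays) = 1 - (37/38)^86 = 0.8991.
By linearity of expectation, E[distinct seen] = 38·(1 - (37/38)^86) = 34.1652.

34.165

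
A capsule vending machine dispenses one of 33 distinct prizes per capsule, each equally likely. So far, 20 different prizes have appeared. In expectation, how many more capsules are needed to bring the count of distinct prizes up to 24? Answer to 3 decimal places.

From k distinct to k+1 distinct takes on average 33/(33-k) capsules.
Sum over k = 20,...,23: E = 33/13 + 33/12 + 33/11 + 33/10 = 11.5885.

11.588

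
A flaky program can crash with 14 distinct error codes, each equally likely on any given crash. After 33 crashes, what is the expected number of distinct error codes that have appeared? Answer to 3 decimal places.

For each error code, P(seen in 33 crashes) = 1 - (13/14)^33 = 0.9133.
By linearity of expectation, E[distinct seen] = 14·(1 - (13/14)^33) = 12.7865.

12.787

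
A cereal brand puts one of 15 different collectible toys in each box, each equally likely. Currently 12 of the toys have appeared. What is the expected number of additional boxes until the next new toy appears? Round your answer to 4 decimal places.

5.0000

Each box yields a new toy with probability (15-12)/15 = 3/15, so the wait is geometric with mean 15/3.
E = 15/3 = 5.00000.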